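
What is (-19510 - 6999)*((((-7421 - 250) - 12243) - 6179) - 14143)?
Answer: 1066616124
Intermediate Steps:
(-19510 - 6999)*((((-7421 - 250) - 12243) - 6179) - 14143) = -26509*(((-7671 - 12243) - 6179) - 14143) = -26509*((-19914 - 6179) - 14143) = -26509*(-26093 - 14143) = -26509*(-40236) = 1066616124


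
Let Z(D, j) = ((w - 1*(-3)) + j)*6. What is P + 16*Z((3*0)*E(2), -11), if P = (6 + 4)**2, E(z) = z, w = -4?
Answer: -1052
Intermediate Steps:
P = 100 (P = 10**2 = 100)
Z(D, j) = -6 + 6*j (Z(D, j) = ((-4 - 1*(-3)) + j)*6 = ((-4 + 3) + j)*6 = (-1 + j)*6 = -6 + 6*j)
P + 16*Z((3*0)*E(2), -11) = 100 + 16*(-6 + 6*(-11)) = 100 + 16*(-6 - 66) = 100 + 16*(-72) = 100 - 1152 = -1052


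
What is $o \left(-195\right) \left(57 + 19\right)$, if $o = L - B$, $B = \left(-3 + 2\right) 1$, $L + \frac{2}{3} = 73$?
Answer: $-1086800$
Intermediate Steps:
$L = \frac{217}{3}$ ($L = - \frac{2}{3} + 73 = \frac{217}{3} \approx 72.333$)
$B = -1$ ($B = \left(-1\right) 1 = -1$)
$o = \frac{220}{3}$ ($o = \frac{217}{3} - -1 = \frac{217}{3} + 1 = \frac{220}{3} \approx 73.333$)
$o \left(-195\right) \left(57 + 19\right) = \frac{220}{3} \left(-195\right) \left(57 + 19\right) = \left(-14300\right) 76 = -1086800$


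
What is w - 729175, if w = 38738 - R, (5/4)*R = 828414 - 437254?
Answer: -1003365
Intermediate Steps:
R = 312928 (R = 4*(828414 - 437254)/5 = (4/5)*391160 = 312928)
w = -274190 (w = 38738 - 1*312928 = 38738 - 312928 = -274190)
w - 729175 = -274190 - 729175 = -1003365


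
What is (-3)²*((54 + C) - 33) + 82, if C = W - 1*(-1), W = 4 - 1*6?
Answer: 262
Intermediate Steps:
W = -2 (W = 4 - 6 = -2)
C = -1 (C = -2 - 1*(-1) = -2 + 1 = -1)
(-3)²*((54 + C) - 33) + 82 = (-3)²*((54 - 1) - 33) + 82 = 9*(53 - 33) + 82 = 9*20 + 82 = 180 + 82 = 262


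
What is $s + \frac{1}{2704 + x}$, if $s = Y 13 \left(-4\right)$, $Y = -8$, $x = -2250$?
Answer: $\frac{188865}{454} \approx 416.0$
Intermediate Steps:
$s = 416$ ($s = \left(-8\right) 13 \left(-4\right) = \left(-104\right) \left(-4\right) = 416$)
$s + \frac{1}{2704 + x} = 416 + \frac{1}{2704 - 2250} = 416 + \frac{1}{454} = \frac{188865}{454}$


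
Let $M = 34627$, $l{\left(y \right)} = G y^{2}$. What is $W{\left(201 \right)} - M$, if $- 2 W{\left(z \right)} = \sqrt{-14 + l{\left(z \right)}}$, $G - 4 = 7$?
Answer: $-34627 - \frac{\sqrt{444397}}{2} \approx -34960.0$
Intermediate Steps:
$G = 11$ ($G = 4 + 7 = 11$)
$l{\left(y \right)} = 11 y^{2}$
$W{\left(z \right)} = - \frac{\sqrt{-14 + 11 z^{2}}}{2}$
$W{\left(201 \right)} - M = - \frac{\sqrt{-14 + 11 \cdot 201^{2}}}{2} - 34627 = - \frac{\sqrt{-14 + 11 \cdot 40401}}{2} - 34627 = - \frac{\sqrt{-14 + 444411}}{2} - 34627 = - \frac{\sqrt{444397}}{2} - 34627 = -34627 - \frac{\sqrt{444397}}{2}$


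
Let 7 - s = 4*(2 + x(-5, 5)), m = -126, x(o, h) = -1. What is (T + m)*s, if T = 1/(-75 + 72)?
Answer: -379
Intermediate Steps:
T = -⅓ (T = 1/(-3) = -⅓ ≈ -0.33333)
s = 3 (s = 7 - 4*(2 - 1) = 7 - 4 = 3)
(T + m)*s = (-⅓ - 126)*3 = -379/3*3 = -379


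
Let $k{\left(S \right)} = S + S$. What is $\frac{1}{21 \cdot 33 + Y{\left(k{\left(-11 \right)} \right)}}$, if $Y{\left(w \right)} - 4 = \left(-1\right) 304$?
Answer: $\frac{1}{393} \approx 0.0025445$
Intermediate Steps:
$k{\left(S \right)} = 2 S$
$Y{\left(w \right)} = -300$ ($Y{\left(w \right)} = 4 - 304 = -300$)
$\frac{1}{21 \cdot 33 + Y{\left(k{\left(-11 \right)} \right)}} = \frac{1}{21 \cdot 33 - 300} = \frac{1}{693 - 300} = \frac{1}{393}$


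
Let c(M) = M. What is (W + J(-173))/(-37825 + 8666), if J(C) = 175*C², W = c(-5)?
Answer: -402890/2243 ≈ -179.62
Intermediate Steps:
W = -5
(W + J(-173))/(-37825 + 8666) = (-5 + 175*(-173)²)/(-37825 + 8666) = (-5 + 175*29929)/(-29159) = (-5 + 5237575)*(-1/29159) = 5237570*(-1/29159) = -402890/2243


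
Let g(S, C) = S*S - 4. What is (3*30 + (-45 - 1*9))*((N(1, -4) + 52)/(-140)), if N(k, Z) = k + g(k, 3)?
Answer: -90/7 ≈ -12.857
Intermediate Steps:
g(S, C) = -4 + S**2 (g(S, C) = S**2 - 4 = -4 + S**2)
N(k, Z) = -4 + k + k**2 (N(k, Z) = k + (-4 + k**2) = -4 + k + k**2)
(3*30 + (-45 - 1*9))*((N(1, -4) + 52)/(-140)) = (3*30 + (-45 - 1*9))*(((-4 + 1 + 1**2) + 52)/(-140)) = (90 + (-45 - 9))*(((-4 + 1 + 1) + 52)*(-1/140)) = (90 - 54)*((-2 + 52)*(-1/140)) = 36*(50*(-1/140)) = 36*(-5/14) = -90/7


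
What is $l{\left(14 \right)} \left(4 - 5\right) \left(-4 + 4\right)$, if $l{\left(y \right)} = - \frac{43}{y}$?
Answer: $0$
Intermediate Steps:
$l{\left(14 \right)} \left(4 - 5\right) \left(-4 + 4\right) = - \frac{43}{14} \left(4 - 5\right) \left(-4 + 4\right) = \left(-43\right) \frac{1}{14} \left(\left(-1\right) 0\right) = \left(- \frac{43}{14}\right) 0 = 0$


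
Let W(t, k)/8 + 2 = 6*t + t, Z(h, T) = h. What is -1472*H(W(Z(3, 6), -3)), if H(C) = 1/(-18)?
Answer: 736/9 ≈ 81.778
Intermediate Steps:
W(t, k) = -16 + 56*t (W(t, k) = -16 + 8*(6*t + t) = -16 + 8*(7*t) = -16 + 56*t)
H(C) = -1/18
-1472*H(W(Z(3, 6), -3)) = -1472*(-1/18) = 736/9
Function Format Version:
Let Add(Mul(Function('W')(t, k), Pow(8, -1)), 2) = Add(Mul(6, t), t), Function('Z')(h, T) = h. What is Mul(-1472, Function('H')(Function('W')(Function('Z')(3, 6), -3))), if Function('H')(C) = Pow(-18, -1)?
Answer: Rational(736, 9) ≈ 81.778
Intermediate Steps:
Function('W')(t, k) = Add(-16, Mul(56, t)) (Function('W')(t, k) = Add(-16, Mul(8, Add(Mul(6, t), t))) = Add(-16, Mul(8, Mul(7, t))) = Add(-16, Mul(56, t)))
Function('H')(C) = Rational(-1, 18)
Mul(-1472, Function('H')(Function('W')(Function('Z')(3, 6), -3))) = Mul(-1472, Rational(-1, 18)) = Rational(736, 9)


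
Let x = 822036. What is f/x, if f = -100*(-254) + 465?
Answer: 25865/822036 ≈ 0.031465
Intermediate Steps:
f = 25865 (f = 25400 + 465 = 25865)
f/x = 25865/822036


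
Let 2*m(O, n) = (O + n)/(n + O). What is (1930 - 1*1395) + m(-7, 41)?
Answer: 1071/2 ≈ 535.50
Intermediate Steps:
m(O, n) = ½ (m(O, n) = ((O + n)/(n + O))/2 = ((O + n)/(O + n))/2 = (½)*1 = ½)
(1930 - 1*1395) + m(-7, 41) = (1930 - 1*1395) + ½ = (1930 - 1395) + ½ = 535 + ½ = 1071/2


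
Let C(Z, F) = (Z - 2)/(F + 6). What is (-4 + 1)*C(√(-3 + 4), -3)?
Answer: 1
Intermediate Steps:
C(Z, F) = (-2 + Z)/(6 + F)
(-4 + 1)*C(√(-3 + 4), -3) = (-4 + 1)*((-2 + √(-3 + 4))/(6 - 3)) = -3*(-2 + √1)/3 = -(-2 + 1) = -(-1) = -3*(-⅓) = 1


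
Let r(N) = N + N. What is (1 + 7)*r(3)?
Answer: 48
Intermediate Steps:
r(N) = 2*N
(1 + 7)*r(3) = (1 + 7)*(2*3) = 8*6 = 48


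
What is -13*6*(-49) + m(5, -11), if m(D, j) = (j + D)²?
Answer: 3858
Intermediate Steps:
m(D, j) = (D + j)²
-13*6*(-49) + m(5, -11) = -13*6*(-49) + (5 - 11)² = -78*(-49) + (-6)² = 3822 + 36 = 3858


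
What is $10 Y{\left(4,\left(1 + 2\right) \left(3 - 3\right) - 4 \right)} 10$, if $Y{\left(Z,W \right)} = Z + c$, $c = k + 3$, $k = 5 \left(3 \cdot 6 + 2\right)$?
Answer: $10700$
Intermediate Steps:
$k = 100$ ($k = 5 \left(18 + 2\right) = 5 \cdot 20 = 100$)
$c = 103$ ($c = 100 + 3 = 103$)
$Y{\left(Z,W \right)} = 103 + Z$ ($Y{\left(Z,W \right)} = Z + 103 = 103 + Z$)
$10 Y{\left(4,\left(1 + 2\right) \left(3 - 3\right) - 4 \right)} 10 = 10 \left(103 + 4\right) 10 = 10 \cdot 107 \cdot 10 = 1070 \cdot 10 = 10700$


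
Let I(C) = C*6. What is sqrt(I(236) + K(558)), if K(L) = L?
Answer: sqrt(1974) ≈ 44.430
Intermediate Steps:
I(C) = 6*C
sqrt(I(236) + K(558)) = sqrt(6*236 + 558) = sqrt(1416 + 558) = sqrt(1974)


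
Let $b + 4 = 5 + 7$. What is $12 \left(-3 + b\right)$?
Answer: $60$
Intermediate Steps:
$b = 8$ ($b = -4 + \left(5 + 7\right) = -4 + 12 = 8$)
$12 \left(-3 + b\right) = 12 \left(-3 + 8\right) = 12 \cdot 5 = 60$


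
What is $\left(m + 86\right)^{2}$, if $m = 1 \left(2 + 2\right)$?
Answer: $8100$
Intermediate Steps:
$m = 4$ ($m = 1 \cdot 4 = 4$)
$\left(m + 86\right)^{2} = \left(4 + 86\right)^{2} = 90^{2} = 8100$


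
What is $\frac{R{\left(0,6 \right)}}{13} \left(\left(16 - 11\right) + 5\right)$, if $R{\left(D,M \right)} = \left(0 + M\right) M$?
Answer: $\frac{360}{13} \approx 27.692$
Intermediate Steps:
$R{\left(D,M \right)} = M^{2}$ ($R{\left(D,M \right)} = M M = M^{2}$)
$\frac{R{\left(0,6 \right)}}{13} \left(\left(16 - 11\right) + 5\right) = \frac{6^{2}}{13} \left(\left(16 - 11\right) + 5\right) = 36 \cdot \frac{1}{13} \left(5 + 5\right) = \frac{36}{13} \cdot 10 = \frac{360}{13}$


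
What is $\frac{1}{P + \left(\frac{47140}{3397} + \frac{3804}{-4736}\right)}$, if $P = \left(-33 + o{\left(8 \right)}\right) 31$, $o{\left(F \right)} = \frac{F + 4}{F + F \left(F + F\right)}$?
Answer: $- \frac{68374816}{68866496915} \approx -0.00099286$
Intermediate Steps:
$o{\left(F \right)} = \frac{4 + F}{F + 2 F^{2}}$ ($o{\left(F \right)} = \frac{4 + F}{F + F 2 F} = \frac{4 + F}{F + 2 F^{2}}$)
$P = - \frac{34689}{34}$ ($P = \left(-33 + \frac{4 + 8}{8 \left(1 + 2 \cdot 8\right)}\right) 31 = \left(-33 + \frac{1}{8} \frac{1}{1 + 16} \cdot 12\right) 31 = \left(-33 + \frac{1}{8} \cdot \frac{1}{17} \cdot 12\right) 31 = \left(-33 + \frac{3}{34}\right) 31 = \left(- \frac{1119}{34}\right) 31 = - \frac{34689}{34} \approx -1020.3$)
$\frac{1}{P + \left(\frac{47140}{3397} + \frac{3804}{-4736}\right)} = \frac{1}{- \frac{34689}{34} + \left(\frac{47140}{3397} + \frac{3804}{-4736}\right)} = \frac{1}{- \frac{34689}{34} + \left(47140 \cdot \frac{1}{3397} + 3804 \left(- \frac{1}{4736}\right)\right)} = \frac{1}{- \frac{34689}{34} + \left(\frac{47140}{3397} - \frac{951}{1184}\right)} = \frac{1}{- \frac{34689}{34} + \frac{52583213}{4022048}} = \frac{1}{- \frac{68866496915}{68374816}} = - \frac{68374816}{68866496915}$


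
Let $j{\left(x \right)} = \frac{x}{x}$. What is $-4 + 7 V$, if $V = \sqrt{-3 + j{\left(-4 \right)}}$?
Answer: $-4 + 7 i \sqrt{2} \approx -4.0 + 9.8995 i$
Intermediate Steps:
$j{\left(x \right)} = 1$
$V = i \sqrt{2}$ ($V = \sqrt{-3 + 1} = \sqrt{-2} = i \sqrt{2} \approx 1.4142 i$)
$-4 + 7 V = -4 + 7 i \sqrt{2}$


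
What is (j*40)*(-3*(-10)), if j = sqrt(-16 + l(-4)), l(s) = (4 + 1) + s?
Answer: 1200*I*sqrt(15) ≈ 4647.6*I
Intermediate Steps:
l(s) = 5 + s
j = I*sqrt(15) (j = sqrt(-16 + (5 - 4)) = sqrt(-16 + 1) = sqrt(-15) = I*sqrt(15) ≈ 3.873*I)
(j*40)*(-3*(-10)) = ((I*sqrt(15))*40)*(-3*(-10)) = (40*I*sqrt(15))*30 = 1200*I*sqrt(15)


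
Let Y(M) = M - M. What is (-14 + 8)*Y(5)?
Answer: 0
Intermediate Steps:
Y(M) = 0
(-14 + 8)*Y(5) = (-14 + 8)*0 = -6*0 = 0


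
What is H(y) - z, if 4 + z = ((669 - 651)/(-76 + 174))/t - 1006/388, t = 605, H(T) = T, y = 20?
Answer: 152936809/5751130 ≈ 26.592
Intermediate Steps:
z = -37914209/5751130 (z = -4 + (((669 - 651)/(-76 + 174))/605 - 1006/388) = -4 + ((18/98)*(1/605) - 1006*1/388) = -4 + ((18*(1/98))*(1/605) - 503/194) = -4 + ((9/49)*(1/605) - 503/194) = -4 + (9/29645 - 503/194) = -4 - 14909689/5751130 = -37914209/5751130 ≈ -6.5925)
H(y) - z = 20 - 1*(-37914209/5751130) = 20 + 37914209/5751130 = 152936809/5751130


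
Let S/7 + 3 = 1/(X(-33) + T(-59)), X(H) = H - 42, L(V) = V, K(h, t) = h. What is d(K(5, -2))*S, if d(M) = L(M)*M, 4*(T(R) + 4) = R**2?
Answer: -332185/633 ≈ -524.78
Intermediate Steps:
T(R) = -4 + R**2/4
d(M) = M**2 (d(M) = M*M = M**2)
X(H) = -42 + H
S = -66437/3165 (S = -21 + 7/((-42 - 33) + (-4 + (1/4)*(-59)**2)) = -21 + 7/(-75 + (-4 + (1/4)*3481)) = -21 + 7/(-75 + (-4 + 3481/4)) = -21 + 7/(-75 + 3465/4) = -21 + 7/(3165/4) = -21 + 7*(4/3165) = -21 + 28/3165 = -66437/3165 ≈ -20.991)
d(K(5, -2))*S = 5**2*(-66437/3165) = 25*(-66437/3165) = -332185/633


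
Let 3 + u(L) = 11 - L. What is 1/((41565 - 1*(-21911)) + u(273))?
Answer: 1/63211 ≈ 1.5820e-5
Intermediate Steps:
u(L) = 8 - L (u(L) = -3 + (11 - L) = 8 - L)
1/((41565 - 1*(-21911)) + u(273)) = 1/((41565 - 1*(-21911)) + (8 - 1*273)) = 1/((41565 + 21911) + (8 - 273)) = 1/(63476 - 265) = 1/63211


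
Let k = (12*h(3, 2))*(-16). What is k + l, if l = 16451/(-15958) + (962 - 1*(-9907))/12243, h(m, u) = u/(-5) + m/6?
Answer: -6298564893/325622990 ≈ -19.343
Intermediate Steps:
h(m, u) = -u/5 + m/6 (h(m, u) = u*(-⅕) + m*(⅙) = -u/5 + m/6)
k = -96/5 (k = (12*(-⅕*2 + (⅙)*3))*(-16) = (12*(-⅖ + ½))*(-16) = (12*(⅒))*(-16) = (6/5)*(-16) = -96/5 ≈ -19.200)
l = -9320697/65124598 (l = 16451*(-1/15958) + (962 + 9907)*(1/12243) = -16451/15958 + 10869*(1/12243) = -16451/15958 + 3623/4081 = -9320697/65124598 ≈ -0.14312)
k + l = -96/5 - 9320697/65124598 = -6298564893/325622990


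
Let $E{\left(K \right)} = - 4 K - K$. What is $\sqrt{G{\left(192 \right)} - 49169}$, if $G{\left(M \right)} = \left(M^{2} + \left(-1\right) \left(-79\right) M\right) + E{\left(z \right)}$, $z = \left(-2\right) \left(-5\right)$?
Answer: $\sqrt{2813} \approx 53.038$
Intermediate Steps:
$z = 10$
$E{\left(K \right)} = - 5 K$
$G{\left(M \right)} = -50 + M^{2} + 79 M$ ($G{\left(M \right)} = \left(M^{2} + \left(-1\right) \left(-79\right) M\right) - 50 = \left(M^{2} + 79 M\right) - 50 = -50 + M^{2} + 79 M$)
$\sqrt{G{\left(192 \right)} - 49169} = \sqrt{\left(-50 + 192^{2} + 79 \cdot 192\right) - 49169} = \sqrt{\left(-50 + 36864 + 15168\right) - 49169} = \sqrt{51982 - 49169} = \sqrt{2813}$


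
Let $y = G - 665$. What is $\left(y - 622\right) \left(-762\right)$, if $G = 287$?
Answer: $762000$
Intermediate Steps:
$y = -378$ ($y = 287 - 665 = -378$)
$\left(y - 622\right) \left(-762\right) = \left(-378 - 622\right) \left(-762\right) = \left(-1000\right) \left(-762\right) = 762000$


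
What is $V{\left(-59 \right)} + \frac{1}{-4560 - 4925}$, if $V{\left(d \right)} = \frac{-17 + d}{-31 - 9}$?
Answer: $\frac{36041}{18970} \approx 1.8999$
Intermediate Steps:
$V{\left(d \right)} = \frac{17}{40} - \frac{d}{40}$ ($V{\left(d \right)} = \frac{-17 + d}{-40} = \left(-17 + d\right) \left(- \frac{1}{40}\right) = \frac{17}{40} - \frac{d}{40}$)
$V{\left(-59 \right)} + \frac{1}{-4560 - 4925} = \left(\frac{17}{40} - - \frac{59}{40}\right) + \frac{1}{-4560 - 4925} = \left(\frac{17}{40} + \frac{59}{40}\right) + \frac{1}{-9485} = \frac{19}{10} - \frac{1}{9485} = \frac{36041}{18970}$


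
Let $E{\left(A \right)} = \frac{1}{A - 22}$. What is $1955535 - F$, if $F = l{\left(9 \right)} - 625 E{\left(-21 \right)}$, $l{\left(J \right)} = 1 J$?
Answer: $\frac{84086993}{43} \approx 1.9555 \cdot 10^{6}$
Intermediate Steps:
$l{\left(J \right)} = J$
$E{\left(A \right)} = \frac{1}{-22 + A}$
$F = \frac{1012}{43}$ ($F = 9 - \frac{625}{-22 - 21} = 9 - \frac{625}{-43} = 9 - - \frac{625}{43} = 9 + \frac{625}{43} = \frac{1012}{43} \approx 23.535$)
$1955535 - F = 1955535 - \frac{1012}{43} = \frac{84086993}{43}$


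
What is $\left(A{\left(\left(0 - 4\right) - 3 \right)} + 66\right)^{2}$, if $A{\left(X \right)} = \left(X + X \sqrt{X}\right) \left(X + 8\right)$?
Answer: $3138 - 826 i \sqrt{7} \approx 3138.0 - 2185.4 i$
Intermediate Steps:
$A{\left(X \right)} = \left(8 + X\right) \left(X + X^{\frac{3}{2}}\right)$ ($A{\left(X \right)} = \left(X + X^{\frac{3}{2}}\right) \left(8 + X\right) = \left(8 + X\right) \left(X + X^{\frac{3}{2}}\right)$)
$\left(A{\left(\left(0 - 4\right) - 3 \right)} + 66\right)^{2} = \left(\left(\left(\left(0 - 4\right) - 3\right)^{2} + \left(\left(0 - 4\right) - 3\right)^{\frac{5}{2}} + 8 \left(\left(0 - 4\right) - 3\right) + 8 \left(\left(0 - 4\right) - 3\right)^{\frac{3}{2}}\right) + 66\right)^{2} = \left(\left(\left(-4 - 3\right)^{2} + \left(-4 - 3\right)^{\frac{5}{2}} + 8 \left(-4 - 3\right) + 8 \left(-4 - 3\right)^{\frac{3}{2}}\right) + 66\right)^{2} = \left(\left(\left(-7\right)^{2} + \left(-7\right)^{\frac{5}{2}} + 8 \left(-7\right) + 8 \left(-7\right)^{\frac{3}{2}}\right) + 66\right)^{2} = \left(\left(49 + 49 i \sqrt{7} - 56 + 8 \left(- 7 i \sqrt{7}\right)\right) + 66\right)^{2} = \left(\left(49 + 49 i \sqrt{7} - 56 - 56 i \sqrt{7}\right) + 66\right)^{2} = \left(\left(-7 - 7 i \sqrt{7}\right) + 66\right)^{2} = \left(59 - 7 i \sqrt{7}\right)^{2}$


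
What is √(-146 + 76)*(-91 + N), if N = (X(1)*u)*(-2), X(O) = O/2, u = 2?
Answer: -93*I*√70 ≈ -778.09*I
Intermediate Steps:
X(O) = O/2 (X(O) = O*(½) = O/2)
N = -2 (N = (((½)*1)*2)*(-2) = ((½)*2)*(-2) = 1*(-2) = -2)
√(-146 + 76)*(-91 + N) = √(-146 + 76)*(-91 - 2) = √(-70)*(-93) = (I*√70)*(-93) = -93*I*√70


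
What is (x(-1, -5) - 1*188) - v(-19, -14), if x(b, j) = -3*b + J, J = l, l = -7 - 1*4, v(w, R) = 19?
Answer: -215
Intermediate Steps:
l = -11 (l = -7 - 4 = -11)
J = -11
x(b, j) = -11 - 3*b (x(b, j) = -3*b - 11 = -11 - 3*b)
(x(-1, -5) - 1*188) - v(-19, -14) = ((-11 - 3*(-1)) - 1*188) - 1*19 = ((-11 + 3) - 188) - 19 = (-8 - 188) - 19 = -196 - 19 = -215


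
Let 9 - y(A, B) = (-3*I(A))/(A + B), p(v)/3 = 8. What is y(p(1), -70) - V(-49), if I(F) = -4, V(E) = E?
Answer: 1340/23 ≈ 58.261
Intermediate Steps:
p(v) = 24 (p(v) = 3*8 = 24)
y(A, B) = 9 - 12/(A + B) (y(A, B) = 9 - (-3*(-4))/(A + B) = 9 - 12/(A + B))
y(p(1), -70) - V(-49) = 3*(-4 + 3*24 + 3*(-70))/(24 - 70) - 1*(-49) = 3*(-4 + 72 - 210)/(-46) + 49 = 3*(-1/46)*(-142) + 49 = 213/23 + 49 = 1340/23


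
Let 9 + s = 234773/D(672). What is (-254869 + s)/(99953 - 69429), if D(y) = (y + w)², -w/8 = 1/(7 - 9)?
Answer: -116472894155/13948735424 ≈ -8.3501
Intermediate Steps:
w = 4 (w = -8/(7 - 9) = -8/(-2) = -8*(-½) = 4)
D(y) = (4 + y)² (D(y) = (y + 4)² = (4 + y)²)
s = -3878011/456976 (s = -9 + 234773/((4 + 672)²) = -9 + 234773/(676²) = -9 + 234773/456976 = -3878011/456976 ≈ -8.4863)
(-254869 + s)/(99953 - 69429) = (-254869 - 3878011/456976)/(99953 - 69429) = -116472894155/456976/30524 = -116472894155/456976*1/30524 = -116472894155/13948735424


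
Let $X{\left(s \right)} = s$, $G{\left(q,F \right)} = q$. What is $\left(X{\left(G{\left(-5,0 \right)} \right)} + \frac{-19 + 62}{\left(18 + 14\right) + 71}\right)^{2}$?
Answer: $\frac{222784}{10609} \approx 21.0$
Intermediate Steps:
$\left(X{\left(G{\left(-5,0 \right)} \right)} + \frac{-19 + 62}{\left(18 + 14\right) + 71}\right)^{2} = \left(-5 + \frac{-19 + 62}{\left(18 + 14\right) + 71}\right)^{2} = \left(-5 + \frac{43}{32 + 71}\right)^{2} = \left(-5 + \frac{43}{103}\right)^{2} = \left(- \frac{472}{103}\right)^{2} = \frac{222784}{10609}$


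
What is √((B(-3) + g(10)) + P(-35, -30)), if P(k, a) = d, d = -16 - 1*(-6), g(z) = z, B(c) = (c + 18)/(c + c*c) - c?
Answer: √22/2 ≈ 2.3452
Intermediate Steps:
B(c) = -c + (18 + c)/(c + c²) (B(c) = (18 + c)/(c + c²) - c = -c + (18 + c)/(c + c²))
d = -10 (d = -16 + 6 = -10)
P(k, a) = -10
√((B(-3) + g(10)) + P(-35, -30)) = √(((18 - 3 - 1*(-3)² - 1*(-3)³)/((-3)*(1 - 3)) + 10) - 10) = √((-⅓*(18 - 3 - 1*9 - 1*(-27))/(-2) + 10) - 10) = √((-⅓*(-½)*(18 - 3 - 9 + 27) + 10) - 10) = √((-⅓*(-½)*33 + 10) - 10) = √((11/2 + 10) - 10) = √(31/2 - 10) = √(11/2) = √22/2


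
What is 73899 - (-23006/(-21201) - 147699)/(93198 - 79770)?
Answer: 21041218025665/284687028 ≈ 73910.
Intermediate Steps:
73899 - (-23006/(-21201) - 147699)/(93198 - 79770) = 73899 - (-23006*(-1/21201) - 147699)/13428 = 73899 - (23006/21201 - 147699)/13428 = 73899 - (-3131343493)/(21201*13428) = 73899 - 1*(-3131343493/284687028) = 73899 + 3131343493/284687028 = 21041218025665/284687028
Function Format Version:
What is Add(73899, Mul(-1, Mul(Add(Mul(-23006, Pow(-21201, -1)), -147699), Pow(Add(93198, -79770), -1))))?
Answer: Rational(21041218025665, 284687028) ≈ 73910.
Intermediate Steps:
Add(73899, Mul(-1, Mul(Add(Mul(-23006, Pow(-21201, -1)), -147699), Pow(Add(93198, -79770), -1)))) = Add(73899, Mul(-1, Mul(Add(Mul(-23006, Rational(-1, 21201)), -147699), Pow(13428, -1)))) = Add(73899, Mul(-1, Mul(Add(Rational(23006, 21201), -147699), Rational(1, 13428)))) = Add(73899, Mul(-1, Mul(Rational(-3131343493, 21201), Rational(1, 13428)))) = Add(73899, Mul(-1, Rational(-3131343493, 284687028))) = Add(73899, Rational(3131343493, 284687028)) = Rational(21041218025665, 284687028)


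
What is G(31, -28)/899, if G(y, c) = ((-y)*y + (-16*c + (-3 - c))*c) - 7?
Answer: -14212/899 ≈ -15.809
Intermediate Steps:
G(y, c) = -7 - y² + c*(-3 - 17*c) (G(y, c) = (-y² + (-3 - 17*c)*c) - 7 = (-y² + c*(-3 - 17*c)) - 7 = -7 - y² + c*(-3 - 17*c))
G(31, -28)/899 = (-7 - 1*31² - 17*(-28)² - 3*(-28))/899 = (-7 - 1*961 - 17*784 + 84)*(1/899) = (-7 - 961 - 13328 + 84)*(1/899) = -14212*1/899 = -14212/899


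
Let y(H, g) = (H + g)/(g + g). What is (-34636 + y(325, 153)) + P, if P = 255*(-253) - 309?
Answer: -15217141/153 ≈ -99459.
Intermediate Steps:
y(H, g) = (H + g)/(2*g) (y(H, g) = (H + g)/((2*g)) = (H + g)*(1/(2*g)) = (H + g)/(2*g))
P = -64824 (P = -64515 - 309 = -64824)
(-34636 + y(325, 153)) + P = (-34636 + (1/2)*(325 + 153)/153) - 64824 = (-34636 + (1/2)*(1/153)*478) - 64824 = (-34636 + 239/153) - 64824 = -5299069/153 - 64824 = -15217141/153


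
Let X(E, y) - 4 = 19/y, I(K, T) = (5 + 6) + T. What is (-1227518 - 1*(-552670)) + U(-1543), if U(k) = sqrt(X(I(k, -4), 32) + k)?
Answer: -674848 + I*sqrt(98458)/8 ≈ -6.7485e+5 + 39.223*I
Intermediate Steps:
I(K, T) = 11 + T
X(E, y) = 4 + 19/y
U(k) = sqrt(147/32 + k) (U(k) = sqrt((4 + 19/32) + k) = sqrt(147/32 + k))
(-1227518 - 1*(-552670)) + U(-1543) = (-1227518 - 1*(-552670)) + sqrt(294 + 64*(-1543))/8 = (-1227518 + 552670) + sqrt(294 - 98752)/8 = -674848 + sqrt(-98458)/8 = -674848 + (I*sqrt(98458))/8 = -674848 + I*sqrt(98458)/8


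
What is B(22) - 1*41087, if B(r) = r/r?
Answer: -41086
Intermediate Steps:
B(r) = 1
B(22) - 1*41087 = 1 - 1*41087 = 1 - 41087 = -41086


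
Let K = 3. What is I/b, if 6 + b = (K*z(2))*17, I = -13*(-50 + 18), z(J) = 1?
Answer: 416/45 ≈ 9.2444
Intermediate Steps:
I = 416 (I = -13*(-32) = 416)
b = 45 (b = -6 + (3*1)*17 = -6 + 3*17 = -6 + 51 = 45)
I/b = 416/45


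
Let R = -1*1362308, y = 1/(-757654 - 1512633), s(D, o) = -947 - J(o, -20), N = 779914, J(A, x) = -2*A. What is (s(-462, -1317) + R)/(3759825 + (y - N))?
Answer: -3100960040143/6765253204456 ≈ -0.45837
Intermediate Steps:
s(D, o) = -947 + 2*o (s(D, o) = -947 - (-2)*o = -947 + 2*o)
y = -1/2270287 (y = 1/(-2270287) = -1/2270287 ≈ -4.4047e-7)
R = -1362308
(s(-462, -1317) + R)/(3759825 + (y - N)) = ((-947 + 2*(-1317)) - 1362308)/(3759825 + (-1/2270287 - 1*779914)) = ((-947 - 2634) - 1362308)/(3759825 + (-1/2270287 - 779914)) = (-3581 - 1362308)/(3759825 - 1770628615319/2270287) = -1365889/6765253204456/2270287 = -1365889*2270287/6765253204456 = -3100960040143/6765253204456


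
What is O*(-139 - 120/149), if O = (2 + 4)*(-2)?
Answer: 249972/149 ≈ 1677.7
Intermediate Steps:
O = -12 (O = 6*(-2) = -12)
O*(-139 - 120/149) = -12*(-139 - 120/149) = -12*(-20831/149) = 249972/149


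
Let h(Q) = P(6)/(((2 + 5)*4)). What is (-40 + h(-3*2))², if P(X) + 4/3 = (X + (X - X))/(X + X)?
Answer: 45225625/28224 ≈ 1602.4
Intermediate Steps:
P(X) = -⅚ (P(X) = -4/3 + (X + (X - X))/(X + X) = -4/3 + (X + 0)/((2*X)) = -4/3 + X*(1/(2*X)) = -4/3 + ½ = -⅚)
h(Q) = -5/168 (h(Q) = -5*1/(4*(2 + 5))/6 = -5/(6*(7*4)) = -⅚/28 = -⅚*1/28 = -5/168)
(-40 + h(-3*2))² = (-40 - 5/168)² = (-6725/168)² = 45225625/28224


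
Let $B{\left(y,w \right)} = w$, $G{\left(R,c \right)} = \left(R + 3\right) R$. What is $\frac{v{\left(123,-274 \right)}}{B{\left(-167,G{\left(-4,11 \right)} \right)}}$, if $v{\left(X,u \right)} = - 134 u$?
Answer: $9179$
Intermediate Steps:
$G{\left(R,c \right)} = R \left(3 + R\right)$ ($G{\left(R,c \right)} = \left(3 + R\right) R = R \left(3 + R\right)$)
$\frac{v{\left(123,-274 \right)}}{B{\left(-167,G{\left(-4,11 \right)} \right)}} = \frac{\left(-134\right) \left(-274\right)}{\left(-4\right) \left(3 - 4\right)} = \frac{36716}{\left(-4\right) \left(-1\right)} = \frac{36716}{4} = 36716 \cdot \frac{1}{4} = 9179$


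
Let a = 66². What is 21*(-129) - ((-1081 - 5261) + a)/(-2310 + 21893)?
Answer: -53048361/19583 ≈ -2708.9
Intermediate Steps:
a = 4356
21*(-129) - ((-1081 - 5261) + a)/(-2310 + 21893) = 21*(-129) - ((-1081 - 5261) + 4356)/(-2310 + 21893) = -2709 - (-6342 + 4356)/19583 = -2709 - (-1986)/19583 = -2709 - 1*(-1986/19583) = -2709 + 1986/19583 = -53048361/19583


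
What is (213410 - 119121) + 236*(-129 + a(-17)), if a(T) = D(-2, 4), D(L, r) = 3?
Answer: 64553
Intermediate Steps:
a(T) = 3
(213410 - 119121) + 236*(-129 + a(-17)) = (213410 - 119121) + 236*(-129 + 3) = 94289 + 236*(-126) = 94289 - 29736 = 64553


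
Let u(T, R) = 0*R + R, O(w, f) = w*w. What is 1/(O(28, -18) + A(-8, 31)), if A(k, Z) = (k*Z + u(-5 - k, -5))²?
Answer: 1/64793 ≈ 1.5434e-5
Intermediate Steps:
O(w, f) = w²
u(T, R) = R (u(T, R) = 0 + R = R)
A(k, Z) = (-5 + Z*k)² (A(k, Z) = (k*Z - 5)² = (Z*k - 5)² = (-5 + Z*k)²)
1/(O(28, -18) + A(-8, 31)) = 1/(28² + (-5 + 31*(-8))²) = 1/(784 + (-5 - 248)²) = 1/(784 + (-253)²) = 1/(784 + 64009) = 1/64793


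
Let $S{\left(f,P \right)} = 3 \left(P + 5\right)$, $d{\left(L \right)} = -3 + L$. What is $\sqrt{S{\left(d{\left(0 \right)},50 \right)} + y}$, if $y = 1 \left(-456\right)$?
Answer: $i \sqrt{291} \approx 17.059 i$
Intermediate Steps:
$y = -456$
$S{\left(f,P \right)} = 15 + 3 P$ ($S{\left(f,P \right)} = 3 \left(5 + P\right) = 15 + 3 P$)
$\sqrt{S{\left(d{\left(0 \right)},50 \right)} + y} = \sqrt{\left(15 + 3 \cdot 50\right) - 456} = \sqrt{\left(15 + 150\right) - 456} = \sqrt{165 - 456} = \sqrt{-291} = i \sqrt{291}$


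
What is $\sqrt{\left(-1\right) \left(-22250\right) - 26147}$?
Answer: $3 i \sqrt{433} \approx 62.426 i$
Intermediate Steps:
$\sqrt{\left(-1\right) \left(-22250\right) - 26147} = \sqrt{22250 - 26147} = \sqrt{-3897} = 3 i \sqrt{433}$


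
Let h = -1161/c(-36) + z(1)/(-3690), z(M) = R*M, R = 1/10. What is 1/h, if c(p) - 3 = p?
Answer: 405900/14280289 ≈ 0.028424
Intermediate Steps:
R = 1/10 ≈ 0.10000
z(M) = M/10
c(p) = 3 + p
h = 14280289/405900 (h = -1161/(3 - 36) + ((1/10)*1)/(-3690) = -1161/(-33) + (1/10)*(-1/3690) = -1161*(-1/33) - 1/36900 = 387/11 - 1/36900 = 14280289/405900 ≈ 35.182)
1/h = 1/(14280289/405900) = 405900/14280289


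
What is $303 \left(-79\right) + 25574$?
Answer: $1637$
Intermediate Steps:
$303 \left(-79\right) + 25574 = -23937 + 25574 = 1637$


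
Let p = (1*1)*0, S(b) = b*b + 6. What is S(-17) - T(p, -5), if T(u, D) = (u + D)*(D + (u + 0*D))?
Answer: 270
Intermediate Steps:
S(b) = 6 + b² (S(b) = b² + 6 = 6 + b²)
p = 0 (p = 1*0 = 0)
T(u, D) = (D + u)² (T(u, D) = (D + u)*(D + (u + 0)) = (D + u)*(D + u) = (D + u)²)
S(-17) - T(p, -5) = (6 + (-17)²) - (-5 + 0)² = (6 + 289) - 1*(-5)² = 295 - 1*25 = 295 - 25 = 270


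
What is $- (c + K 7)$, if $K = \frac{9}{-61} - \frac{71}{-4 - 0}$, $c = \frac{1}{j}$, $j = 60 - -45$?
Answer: $- \frac{3157069}{25620} \approx -123.23$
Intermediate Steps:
$j = 105$ ($j = 60 + 45 = 105$)
$c = \frac{1}{105} \approx 0.0095238$
$K = \frac{4295}{244}$ ($K = 9 \left(- \frac{1}{61}\right) - \frac{71}{-4 + 0} = - \frac{9}{61} - \frac{71}{-4} = - \frac{9}{61} - - \frac{71}{4} = - \frac{9}{61} + \frac{71}{4} = \frac{4295}{244} \approx 17.602$)
$- (c + K 7) = - (\frac{1}{105} + \frac{4295}{244} \cdot 7) = - (\frac{1}{105} + \frac{30065}{244}) = \left(-1\right) \frac{3157069}{25620} = - \frac{3157069}{25620}$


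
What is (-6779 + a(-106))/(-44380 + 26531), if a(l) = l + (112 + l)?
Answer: 6879/17849 ≈ 0.38540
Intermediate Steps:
a(l) = 112 + 2*l
(-6779 + a(-106))/(-44380 + 26531) = (-6779 + (112 + 2*(-106)))/(-44380 + 26531) = (-6779 + (112 - 212))/(-17849) = (-6779 - 100)*(-1/17849) = -6879*(-1/17849) = 6879/17849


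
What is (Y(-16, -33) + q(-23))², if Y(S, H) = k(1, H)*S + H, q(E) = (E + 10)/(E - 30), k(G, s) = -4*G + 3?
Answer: 788544/2809 ≈ 280.72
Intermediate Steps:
k(G, s) = 3 - 4*G
q(E) = (10 + E)/(-30 + E)
Y(S, H) = H - S (Y(S, H) = (3 - 4*1)*S + H = (3 - 4)*S + H = -S + H = H - S)
(Y(-16, -33) + q(-23))² = ((-33 - 1*(-16)) + (10 - 23)/(-30 - 23))² = ((-33 + 16) - 13/(-53))² = (-17 - 1/53*(-13))² = (-17 + 13/53)² = (-888/53)² = 788544/2809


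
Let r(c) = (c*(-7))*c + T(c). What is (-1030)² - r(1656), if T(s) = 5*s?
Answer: 20248972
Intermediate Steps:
r(c) = -7*c² + 5*c (r(c) = (c*(-7))*c + 5*c = (-7*c)*c + 5*c = -7*c² + 5*c)
(-1030)² - r(1656) = (-1030)² - 1656*(5 - 7*1656) = 1060900 - 1656*(5 - 11592) = 1060900 - 1656*(-11587) = 1060900 - 1*(-19188072) = 1060900 + 19188072 = 20248972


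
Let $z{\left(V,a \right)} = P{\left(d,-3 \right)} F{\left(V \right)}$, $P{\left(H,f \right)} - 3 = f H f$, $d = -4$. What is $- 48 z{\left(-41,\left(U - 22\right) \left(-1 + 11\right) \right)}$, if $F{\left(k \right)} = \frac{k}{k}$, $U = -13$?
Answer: $1584$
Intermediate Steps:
$F{\left(k \right)} = 1$
$P{\left(H,f \right)} = 3 + H f^{2}$ ($P{\left(H,f \right)} = 3 + f H f = 3 + H f f = 3 + H f^{2}$)
$z{\left(V,a \right)} = -33$ ($z{\left(V,a \right)} = \left(3 - 4 \left(-3\right)^{2}\right) 1 = \left(3 - 36\right) 1 = \left(-33\right) 1 = -33$)
$- 48 z{\left(-41,\left(U - 22\right) \left(-1 + 11\right) \right)} = \left(-48\right) \left(-33\right) = 1584$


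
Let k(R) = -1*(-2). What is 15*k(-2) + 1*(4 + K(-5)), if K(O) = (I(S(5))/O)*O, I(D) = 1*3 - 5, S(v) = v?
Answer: 32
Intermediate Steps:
I(D) = -2 (I(D) = 3 - 5 = -2)
K(O) = -2 (K(O) = (-2/O)*O = -2)
k(R) = 2
15*k(-2) + 1*(4 + K(-5)) = 15*2 + 1*(4 - 2) = 30 + 1*2 = 30 + 2 = 32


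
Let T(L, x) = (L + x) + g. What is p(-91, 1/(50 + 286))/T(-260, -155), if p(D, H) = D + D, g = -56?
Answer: 182/471 ≈ 0.38641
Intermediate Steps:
T(L, x) = -56 + L + x (T(L, x) = (L + x) - 56 = -56 + L + x)
p(D, H) = 2*D
p(-91, 1/(50 + 286))/T(-260, -155) = (2*(-91))/(-56 - 260 - 155) = -182/(-471) = -182*(-1/471) = 182/471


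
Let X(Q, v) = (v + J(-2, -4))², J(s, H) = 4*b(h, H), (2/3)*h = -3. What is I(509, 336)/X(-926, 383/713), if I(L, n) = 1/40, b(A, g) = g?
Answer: 508369/4862025000 ≈ 0.00010456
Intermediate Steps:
h = -9/2 (h = (3/2)*(-3) = -9/2 ≈ -4.5000)
J(s, H) = 4*H
X(Q, v) = (-16 + v)² (X(Q, v) = (v + 4*(-4))² = (v - 16)² = (-16 + v)²)
I(L, n) = 1/40
I(509, 336)/X(-926, 383/713) = 1/(40*((-16 + 383/713)²)) = 1/(40*((-11025/713)²)) = 1/(40*(121550625/508369)) = (1/40)*(508369/121550625) = 508369/4862025000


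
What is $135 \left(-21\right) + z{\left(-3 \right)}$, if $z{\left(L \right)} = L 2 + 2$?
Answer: $-2839$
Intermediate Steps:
$z{\left(L \right)} = 2 + 2 L$ ($z{\left(L \right)} = 2 L + 2 = 2 + 2 L$)
$135 \left(-21\right) + z{\left(-3 \right)} = 135 \left(-21\right) + \left(2 + 2 \left(-3\right)\right) = -2835 + \left(2 - 6\right) = -2835 - 4 = -2839$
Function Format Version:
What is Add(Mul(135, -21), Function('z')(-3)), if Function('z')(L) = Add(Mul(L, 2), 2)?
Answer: -2839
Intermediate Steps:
Function('z')(L) = Add(2, Mul(2, L)) (Function('z')(L) = Add(Mul(2, L), 2) = Add(2, Mul(2, L)))
Add(Mul(135, -21), Function('z')(-3)) = Add(Mul(135, -21), Add(2, Mul(2, -3))) = Add(-2835, Add(2, -6)) = Add(-2835, -4) = -2839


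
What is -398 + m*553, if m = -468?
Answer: -259202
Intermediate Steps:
-398 + m*553 = -398 - 468*553 = -398 - 258804 = -259202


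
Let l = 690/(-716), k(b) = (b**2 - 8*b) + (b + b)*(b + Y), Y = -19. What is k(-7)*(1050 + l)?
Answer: 176135295/358 ≈ 4.9200e+5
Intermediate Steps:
k(b) = b**2 - 8*b + 2*b*(-19 + b) (k(b) = (b**2 - 8*b) + (b + b)*(b - 19) = (b**2 - 8*b) + (2*b)*(-19 + b) = (b**2 - 8*b) + 2*b*(-19 + b) = b**2 - 8*b + 2*b*(-19 + b))
l = -345/358 (l = 690*(-1/716) = -345/358 ≈ -0.96369)
k(-7)*(1050 + l) = (-7*(-46 + 3*(-7)))*(1050 - 345/358) = -7*(-46 - 21)*(375555/358) = -7*(-67)*(375555/358) = 469*(375555/358) = 176135295/358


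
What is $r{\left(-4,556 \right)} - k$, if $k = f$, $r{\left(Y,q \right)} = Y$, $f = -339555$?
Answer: $339551$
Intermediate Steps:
$k = -339555$
$r{\left(-4,556 \right)} - k = -4 - -339555 = -4 + 339555 = 339551$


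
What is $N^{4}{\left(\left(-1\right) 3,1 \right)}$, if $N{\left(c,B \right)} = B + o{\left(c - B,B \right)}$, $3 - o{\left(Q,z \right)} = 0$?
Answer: $256$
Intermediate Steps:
$o{\left(Q,z \right)} = 3$ ($o{\left(Q,z \right)} = 3 - 0 = 3 + 0 = 3$)
$N{\left(c,B \right)} = 3 + B$ ($N{\left(c,B \right)} = B + 3 = 3 + B$)
$N^{4}{\left(\left(-1\right) 3,1 \right)} = \left(3 + 1\right)^{4} = 4^{4} = 256$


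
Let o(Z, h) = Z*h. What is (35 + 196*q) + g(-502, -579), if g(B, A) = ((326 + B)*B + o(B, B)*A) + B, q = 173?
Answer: -145788523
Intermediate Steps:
g(B, A) = B + A*B**2 + B*(326 + B) (g(B, A) = ((326 + B)*B + (B*B)*A) + B = (B*(326 + B) + B**2*A) + B = (B*(326 + B) + A*B**2) + B = (A*B**2 + B*(326 + B)) + B = B + A*B**2 + B*(326 + B))
(35 + 196*q) + g(-502, -579) = (35 + 196*173) - 502*(327 - 502 - 579*(-502)) = (35 + 33908) - 502*(327 - 502 + 290658) = 33943 - 502*290483 = 33943 - 145822466 = -145788523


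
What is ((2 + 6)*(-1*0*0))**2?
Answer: 0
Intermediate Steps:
((2 + 6)*(-1*0*0))**2 = (8*(0*0))**2 = (8*0)**2 = 0**2 = 0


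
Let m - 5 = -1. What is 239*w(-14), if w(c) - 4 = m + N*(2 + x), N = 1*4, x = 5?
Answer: 8604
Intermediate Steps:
m = 4 (m = 5 - 1 = 4)
N = 4
w(c) = 36 (w(c) = 4 + (4 + 4*(2 + 5)) = 4 + (4 + 4*7) = 4 + (4 + 28) = 4 + 32 = 36)
239*w(-14) = 239*36 = 8604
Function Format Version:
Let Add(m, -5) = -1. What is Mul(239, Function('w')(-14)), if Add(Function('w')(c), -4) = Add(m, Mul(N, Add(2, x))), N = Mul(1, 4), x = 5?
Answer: 8604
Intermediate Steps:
m = 4 (m = Add(5, -1) = 4)
N = 4
Function('w')(c) = 36 (Function('w')(c) = Add(4, Add(4, Mul(4, Add(2, 5)))) = Add(4, Add(4, Mul(4, 7))) = Add(4, Add(4, 28)) = Add(4, 32) = 36)
Mul(239, Function('w')(-14)) = Mul(239, 36) = 8604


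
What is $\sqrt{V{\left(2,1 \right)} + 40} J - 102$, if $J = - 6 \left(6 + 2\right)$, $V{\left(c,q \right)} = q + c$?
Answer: $-102 - 48 \sqrt{43} \approx -416.76$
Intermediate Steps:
$V{\left(c,q \right)} = c + q$
$J = -48$ ($J = \left(-6\right) 8 = -48$)
$\sqrt{V{\left(2,1 \right)} + 40} J - 102 = \sqrt{\left(2 + 1\right) + 40} \left(-48\right) - 102 = \sqrt{3 + 40} \left(-48\right) - 102 = \sqrt{43} \left(-48\right) - 102 = - 48 \sqrt{43} - 102 = -102 - 48 \sqrt{43}$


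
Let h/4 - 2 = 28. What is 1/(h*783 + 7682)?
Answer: 1/101642 ≈ 9.8384e-6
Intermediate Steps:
h = 120 (h = 8 + 4*28 = 8 + 112 = 120)
1/(h*783 + 7682) = 1/(120*783 + 7682) = 1/(93960 + 7682) = 1/101642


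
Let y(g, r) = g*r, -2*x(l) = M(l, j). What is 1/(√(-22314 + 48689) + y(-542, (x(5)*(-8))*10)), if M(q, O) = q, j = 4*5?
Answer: -4336/470021345 - √1055/2350106725 ≈ -9.2389e-6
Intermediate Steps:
j = 20
x(l) = -l/2
1/(√(-22314 + 48689) + y(-542, (x(5)*(-8))*10)) = 1/(√(-22314 + 48689) - 542*-½*5*(-8)*10) = 1/(√26375 - 542*(-5/2*(-8))*10) = 1/(5*√1055 - 10840*10) = 1/(5*√1055 - 542*200) = 1/(5*√1055 - 108400) = 1/(-108400 + 5*√1055)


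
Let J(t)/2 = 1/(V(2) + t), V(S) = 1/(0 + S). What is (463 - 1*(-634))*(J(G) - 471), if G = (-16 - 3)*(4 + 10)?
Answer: -274365185/531 ≈ -5.1670e+5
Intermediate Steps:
V(S) = 1/S
G = -266 (G = -19*14 = -266)
J(t) = 2/(1/2 + t)
(463 - 1*(-634))*(J(G) - 471) = (463 - 1*(-634))*(4/(1 + 2*(-266)) - 471) = (463 + 634)*(4/(1 - 532) - 471) = 1097*(4/(-531) - 471) = 1097*(4*(-1/531) - 471) = 1097*(-4/531 - 471) = 1097*(-250105/531) = -274365185/531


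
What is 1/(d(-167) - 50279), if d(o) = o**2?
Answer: -1/22390 ≈ -4.4663e-5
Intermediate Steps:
1/(d(-167) - 50279) = 1/((-167)**2 - 50279) = 1/(27889 - 50279) = 1/(-22390) = -1/22390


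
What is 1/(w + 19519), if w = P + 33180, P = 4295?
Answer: 1/56994 ≈ 1.7546e-5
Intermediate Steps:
w = 37475 (w = 4295 + 33180 = 37475)
1/(w + 19519) = 1/(37475 + 19519) = 1/56994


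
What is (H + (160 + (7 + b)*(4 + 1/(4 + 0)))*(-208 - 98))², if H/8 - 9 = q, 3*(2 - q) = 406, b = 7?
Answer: 41814115225/9 ≈ 4.6460e+9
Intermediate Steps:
q = -400/3 (q = 2 - ⅓*406 = 2 - 406/3 = -400/3 ≈ -133.33)
H = -2984/3 (H = 72 + 8*(-400/3) = 72 - 3200/3 = -2984/3 ≈ -994.67)
(H + (160 + (7 + b)*(4 + 1/(4 + 0)))*(-208 - 98))² = (-2984/3 + (160 + (7 + 7)*(4 + 1/(4 + 0)))*(-208 - 98))² = (-2984/3 + (160 + 14*(4 + 1/4))*(-306))² = (-2984/3 + (160 + 14*(4 + ¼))*(-306))² = (-2984/3 + (160 + 14*(17/4))*(-306))² = (-2984/3 + (160 + 119/2)*(-306))² = (-2984/3 + (439/2)*(-306))² = (-2984/3 - 67167)² = (-204485/3)² = 41814115225/9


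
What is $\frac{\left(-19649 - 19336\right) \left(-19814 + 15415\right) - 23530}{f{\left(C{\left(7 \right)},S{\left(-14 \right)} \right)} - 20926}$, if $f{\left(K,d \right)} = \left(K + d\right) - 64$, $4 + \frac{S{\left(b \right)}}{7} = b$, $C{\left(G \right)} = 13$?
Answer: $- \frac{171471485}{21103} \approx -8125.5$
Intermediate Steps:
$S{\left(b \right)} = -28 + 7 b$
$f{\left(K,d \right)} = -64 + K + d$
$\frac{\left(-19649 - 19336\right) \left(-19814 + 15415\right) - 23530}{f{\left(C{\left(7 \right)},S{\left(-14 \right)} \right)} - 20926} = \frac{\left(-19649 - 19336\right) \left(-19814 + 15415\right) - 23530}{\left(-64 + 13 + \left(-28 + 7 \left(-14\right)\right)\right) - 20926} = \frac{\left(-38985\right) \left(-4399\right) - 23530}{\left(-64 + 13 - 126\right) - 20926} = \frac{171495015 - 23530}{\left(-64 + 13 - 126\right) - 20926} = \frac{171471485}{-177 - 20926} = \frac{171471485}{-21103} = 171471485 \left(- \frac{1}{21103}\right) = - \frac{171471485}{21103}$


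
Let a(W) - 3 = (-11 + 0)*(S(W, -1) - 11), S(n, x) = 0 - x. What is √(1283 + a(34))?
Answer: 2*√349 ≈ 37.363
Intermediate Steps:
S(n, x) = -x
a(W) = 113 (a(W) = 3 + (-11 + 0)*(-1*(-1) - 11) = 3 - 11*(1 - 11) = 3 - 11*(-10) = 3 + 110 = 113)
√(1283 + a(34)) = √(1283 + 113) = √1396 = 2*√349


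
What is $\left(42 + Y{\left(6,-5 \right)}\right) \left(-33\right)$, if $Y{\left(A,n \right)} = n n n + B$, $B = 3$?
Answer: $2640$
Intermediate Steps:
$Y{\left(A,n \right)} = 3 + n^{3}$ ($Y{\left(A,n \right)} = n n n + 3 = n^{2} n + 3 = n^{3} + 3 = 3 + n^{3}$)
$\left(42 + Y{\left(6,-5 \right)}\right) \left(-33\right) = \left(42 + \left(3 + \left(-5\right)^{3}\right)\right) \left(-33\right) = \left(42 + \left(3 - 125\right)\right) \left(-33\right) = \left(42 - 122\right) \left(-33\right) = \left(-80\right) \left(-33\right) = 2640$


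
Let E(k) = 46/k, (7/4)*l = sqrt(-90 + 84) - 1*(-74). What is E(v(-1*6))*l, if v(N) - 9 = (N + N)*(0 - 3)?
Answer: 13616/315 + 184*I*sqrt(6)/315 ≈ 43.225 + 1.4308*I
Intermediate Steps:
v(N) = 9 - 6*N (v(N) = 9 + (N + N)*(0 - 3) = 9 + (2*N)*(-3) = 9 - 6*N)
l = 296/7 + 4*I*sqrt(6)/7 (l = 4*(sqrt(-90 + 84) - 1*(-74))/7 = 4*(sqrt(-6) + 74)/7 = 4*(I*sqrt(6) + 74)/7 = 4*(74 + I*sqrt(6))/7 = 296/7 + 4*I*sqrt(6)/7 ≈ 42.286 + 1.3997*I)
E(v(-1*6))*l = (46/(9 - (-6)*6))*(296/7 + 4*I*sqrt(6)/7) = (46/(9 - 6*(-6)))*(296/7 + 4*I*sqrt(6)/7) = (46/(9 + 36))*(296/7 + 4*I*sqrt(6)/7) = (46/45)*(296/7 + 4*I*sqrt(6)/7) = (46*(1/45))*(296/7 + 4*I*sqrt(6)/7) = 46*(296/7 + 4*I*sqrt(6)/7)/45 = 13616/315 + 184*I*sqrt(6)/315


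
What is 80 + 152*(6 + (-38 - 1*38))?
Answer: -10560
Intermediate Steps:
80 + 152*(6 + (-38 - 1*38)) = 80 + 152*(6 + (-38 - 38)) = 80 + 152*(6 - 76) = 80 + 152*(-70) = 80 - 10640 = -10560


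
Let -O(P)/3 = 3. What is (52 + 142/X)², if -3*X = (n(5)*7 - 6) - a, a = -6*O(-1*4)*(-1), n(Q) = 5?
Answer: 15132100/6889 ≈ 2196.6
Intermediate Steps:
O(P) = -9 (O(P) = -3*3 = -9)
a = -54 (a = -6*(-9)*(-1) = 54*(-1) = -54)
X = -83/3 (X = -((5*7 - 6) - 1*(-54))/3 = -((35 - 6) + 54)/3 = -(29 + 54)/3 = -⅓*83 = -83/3 ≈ -27.667)
(52 + 142/X)² = (52 + 142/(-83/3))² = (52 + 142*(-3/83))² = (52 - 426/83)² = (3890/83)² = 15132100/6889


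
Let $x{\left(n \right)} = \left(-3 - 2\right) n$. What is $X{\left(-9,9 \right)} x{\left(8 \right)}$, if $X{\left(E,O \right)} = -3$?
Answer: $120$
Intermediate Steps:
$x{\left(n \right)} = - 5 n$
$X{\left(-9,9 \right)} x{\left(8 \right)} = - 3 \left(\left(-5\right) 8\right) = \left(-3\right) \left(-40\right) = 120$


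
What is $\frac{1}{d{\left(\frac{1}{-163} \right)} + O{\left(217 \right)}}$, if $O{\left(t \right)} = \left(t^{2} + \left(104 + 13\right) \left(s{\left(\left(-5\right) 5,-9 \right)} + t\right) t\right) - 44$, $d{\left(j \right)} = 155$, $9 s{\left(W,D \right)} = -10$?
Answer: $\frac{1}{5528403} \approx 1.8088 \cdot 10^{-7}$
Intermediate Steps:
$s{\left(W,D \right)} = - \frac{10}{9}$ ($s{\left(W,D \right)} = \frac{1}{9} \left(-10\right) = - \frac{10}{9}$)
$O{\left(t \right)} = -44 + t^{2} + t \left(-130 + 117 t\right)$ ($O{\left(t \right)} = \left(t^{2} + \left(104 + 13\right) \left(- \frac{10}{9} + t\right) t\right) - 44 = \left(t^{2} + 117 \left(- \frac{10}{9} + t\right) t\right) - 44 = \left(t^{2} + \left(-130 + 117 t\right) t\right) - 44 = \left(t^{2} + t \left(-130 + 117 t\right)\right) - 44 = -44 + t^{2} + t \left(-130 + 117 t\right)$)
$\frac{1}{d{\left(\frac{1}{-163} \right)} + O{\left(217 \right)}} = \frac{1}{155 - \left(28254 - 5556502\right)} = \frac{1}{155 - -5528248} = \frac{1}{155 + 5528248} = \frac{1}{5528403}$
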